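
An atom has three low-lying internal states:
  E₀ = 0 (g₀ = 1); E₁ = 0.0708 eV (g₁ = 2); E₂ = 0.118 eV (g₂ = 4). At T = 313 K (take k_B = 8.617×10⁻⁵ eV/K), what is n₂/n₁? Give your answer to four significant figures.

k_BT = 8.617×10⁻⁵ × 313 K = 0.0269712 eV.
n₂/n₁ = (g₂/g₁) exp[−(E₂−E₁)/kT] = (4/2) × exp(−(0.0472 eV)/(0.0269712 eV)) = (4/2) × exp(-1.75001) = 0.3475.

0.3475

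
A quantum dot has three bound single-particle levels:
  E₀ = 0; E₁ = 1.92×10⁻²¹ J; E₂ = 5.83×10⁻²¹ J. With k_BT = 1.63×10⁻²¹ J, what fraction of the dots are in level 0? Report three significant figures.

Eᵢ/kT = 0, 1.1779, 3.5767.
Z = Σ e^(−Eᵢ/kT) = e^(−0) + e^(−1.1779) + e^(−3.5767) = 1.0000 + 0.30792 + 0.027968 = 1.3359.
P₀ = e^(−E₀/kT) / Z = 1.0000/1.3359 = 0.749.

0.749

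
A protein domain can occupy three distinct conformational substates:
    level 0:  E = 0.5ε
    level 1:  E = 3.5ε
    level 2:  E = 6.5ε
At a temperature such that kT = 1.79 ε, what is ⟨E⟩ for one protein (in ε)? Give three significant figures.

1.13 ε

Eᵢ/kT = 0.27933, 1.9553, 3.6313.
Z = Σ e^(−Eᵢ/kT) = e^(−0.27933) + e^(−1.9553) + e^(−3.6313) = 0.75629 + 0.14152 + 0.026482 = 0.92429.
⟨E⟩ = Σ Eᵢ e^(−Eᵢ/kT) / Z = (0.5·0.75629 + 3.5·0.14152 + 6.5·0.026482) / 0.92429 = 1.13 ε.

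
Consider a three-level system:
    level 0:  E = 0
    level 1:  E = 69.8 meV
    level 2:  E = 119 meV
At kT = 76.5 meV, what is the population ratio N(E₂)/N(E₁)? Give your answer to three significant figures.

0.526

n₂/n₁ = exp[−(E₂−E₁)/kT] = exp(−(49.2 meV)/(76.5 meV)) = exp(-0.64314) = 0.526.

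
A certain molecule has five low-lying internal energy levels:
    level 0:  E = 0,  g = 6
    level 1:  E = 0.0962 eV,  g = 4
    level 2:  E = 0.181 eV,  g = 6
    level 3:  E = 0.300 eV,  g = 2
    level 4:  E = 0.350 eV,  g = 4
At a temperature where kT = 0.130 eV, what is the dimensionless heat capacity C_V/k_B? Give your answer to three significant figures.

0.481

Eᵢ/kT = 0, 0.74000, 1.3923, 2.3077, 2.6923.
Z = Σ gᵢe^(−Eᵢ/kT) = 6·e^(−0) + 4·e^(−0.74000) + 6·e^(−1.3923) + 2·e^(−2.3077) + 4·e^(−2.6923) = 6.0000 + 1.9085 + 1.4910 + 0.19898 + 0.27090 = 9.8694.
⟨E⟩ = 0.061602 eV, ⟨E²⟩ = 0.011916 eV².
C_V/k_B = (⟨E²⟩ − ⟨E⟩²)/(kT)² = (0.011916 − 0.0037948)/0.016900 = 0.481.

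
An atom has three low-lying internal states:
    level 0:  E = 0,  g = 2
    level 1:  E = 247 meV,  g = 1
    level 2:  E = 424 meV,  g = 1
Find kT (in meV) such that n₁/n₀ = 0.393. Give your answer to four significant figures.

n₁/n₀ = (g₁/g₀) exp[−(E₁−E₀)/kT] = 0.393.
⇒ (E₁−E₀)/kT = ln((1/2)/0.393) = ln(1.27226) = 0.240795.
kT = 247 meV / 0.240795 = 1026 meV.

1026 meV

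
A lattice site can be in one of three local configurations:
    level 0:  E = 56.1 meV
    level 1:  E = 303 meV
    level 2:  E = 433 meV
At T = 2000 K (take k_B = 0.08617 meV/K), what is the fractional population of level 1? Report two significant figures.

k_BT = 0.08617 × 2000 K = 172.3 meV.
Eᵢ/kT = 0.3256, 1.759, 2.513.
Z = Σ e^(−Eᵢ/kT) = e^(−0.3256) + e^(−1.759) + e^(−2.513) = 0.7221 + 0.1722 + 0.08102 = 0.9753.
P₁ = e^(−E₁/kT) / Z = 0.1722/0.9753 = 0.18.

0.18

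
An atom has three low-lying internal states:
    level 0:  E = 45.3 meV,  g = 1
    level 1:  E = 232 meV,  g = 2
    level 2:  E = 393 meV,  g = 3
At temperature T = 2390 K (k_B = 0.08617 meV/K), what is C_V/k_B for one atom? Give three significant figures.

k_BT = 0.08617 × 2390 K = 205.95 meV.
Eᵢ/kT = 0.21996, 1.1265, 1.9082.
Z = Σ gᵢe^(−Eᵢ/kT) = 1·e^(−0.21996) + 2·e^(−1.1265) + 3·e^(−1.9082) = 0.80255 + 0.64833 + 0.44504 = 1.8959.
⟨E⟩ = 190.76 meV, ⟨E²⟩ = 55530 meV².
C_V/k_B = (⟨E²⟩ − ⟨E⟩²)/(kT)² = (55530 − 36389)/42415 = 0.451.

0.451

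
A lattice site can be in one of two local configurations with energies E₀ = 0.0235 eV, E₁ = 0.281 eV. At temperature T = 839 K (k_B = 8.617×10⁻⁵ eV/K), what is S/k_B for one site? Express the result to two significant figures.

0.13

k_BT = 8.617×10⁻⁵ × 839 K = 0.07230 eV.
Eᵢ/kT = 0.3250, 3.887.
Z = Σ e^(−Eᵢ/kT) = e^(−0.3250) + e^(−3.887) = 0.7225 + 0.02051 = 0.7430.
⟨E⟩ = Σ EᵢPᵢ = 0.03061 eV.
S/k_B = ln Z + ⟨E⟩/kT = ln(0.7430) + 0.03061/0.07230 = -0.2971 + 0.4234 = 0.13.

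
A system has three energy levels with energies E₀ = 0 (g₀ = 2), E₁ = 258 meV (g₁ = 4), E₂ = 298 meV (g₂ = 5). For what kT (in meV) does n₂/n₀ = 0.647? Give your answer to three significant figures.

n₂/n₀ = (g₂/g₀) exp[−(E₂−E₀)/kT] = 0.647.
⇒ (E₂−E₀)/kT = ln((5/2)/0.647) = ln(3.8640) = 1.3517.
kT = 298 meV / 1.3517 = 220 meV.

220 meV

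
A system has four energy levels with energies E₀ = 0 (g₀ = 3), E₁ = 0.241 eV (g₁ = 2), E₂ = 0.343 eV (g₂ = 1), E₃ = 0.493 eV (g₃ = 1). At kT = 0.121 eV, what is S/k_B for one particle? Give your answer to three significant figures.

1.44

Eᵢ/kT = 0, 1.9917, 2.8347, 4.0744.
Z = Σ gᵢe^(−Eᵢ/kT) = 3·e^(−0) + 2·e^(−1.9917) + 1·e^(−2.8347) + 1·e^(−4.0744) = 3.0000 + 0.27293 + 0.058736 + 0.017002 = 3.3487.
⟨E⟩ = Σ EᵢPᵢ = 0.028162 eV.
S/k_B = ln Z + ⟨E⟩/kT = ln(3.3487) + 0.028162/0.121 = 1.2086 + 0.23274 = 1.44.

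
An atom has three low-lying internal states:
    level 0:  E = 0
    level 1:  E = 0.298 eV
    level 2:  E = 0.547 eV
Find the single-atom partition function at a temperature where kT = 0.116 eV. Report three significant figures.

Eᵢ/kT = 0, 2.5690, 4.7155.
Z = Σ e^(−Eᵢ/kT) = e^(−0) + e^(−2.5690) + e^(−4.7155) = 1.0000 + 0.076612 + 0.0089554 = 1.0856.

Z = 1.09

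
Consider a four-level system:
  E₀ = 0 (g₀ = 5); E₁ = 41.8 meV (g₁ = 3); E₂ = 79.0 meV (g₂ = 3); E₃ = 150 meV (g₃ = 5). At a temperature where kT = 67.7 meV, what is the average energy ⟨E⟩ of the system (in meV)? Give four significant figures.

27.57 meV

Eᵢ/kT = 0, 0.617430, 1.16691, 2.21566.
Z = Σ gᵢe^(−Eᵢ/kT) = 5·e^(−0) + 3·e^(−0.617430) + 3·e^(−1.16691) + 5·e^(−2.21566) = 5.00000 + 1.61799 + 0.933982 + 0.545407 = 8.09738.
⟨E⟩ = Σ Eᵢ gᵢe^(−Eᵢ/kT) / Z = (0·5.00000 + 41.8·1.61799 + 79.0·0.933982 + 150·0.545407) / 8.09738 = 27.57 meV.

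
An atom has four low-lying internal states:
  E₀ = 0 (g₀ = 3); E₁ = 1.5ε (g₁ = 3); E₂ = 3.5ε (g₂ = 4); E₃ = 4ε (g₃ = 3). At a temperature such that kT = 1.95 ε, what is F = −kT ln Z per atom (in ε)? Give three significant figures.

Eᵢ/kT = 0, 0.76923, 1.7949, 2.0513.
Z = Σ gᵢe^(−Eᵢ/kT) = 3·e^(−0) + 3·e^(−0.76923) + 4·e^(−1.7949) + 3·e^(−2.0513) = 3.0000 + 1.3901 + 0.66458 + 0.38570 = 5.4404.
F = −kT ln Z = −1.95 × ln(5.4404) = −1.95 × 1.6939 = -3.30 ε.

-3.30 ε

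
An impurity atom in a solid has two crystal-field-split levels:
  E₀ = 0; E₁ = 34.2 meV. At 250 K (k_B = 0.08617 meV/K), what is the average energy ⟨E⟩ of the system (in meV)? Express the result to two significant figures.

5.8 meV

k_BT = 0.08617 × 250 K = 21.54 meV.
Eᵢ/kT = 0, 1.588.
Z = Σ e^(−Eᵢ/kT) = e^(−0) + e^(−1.588) = 1.000 + 0.2043 = 1.204.
⟨E⟩ = Σ Eᵢ e^(−Eᵢ/kT) / Z = (0·1.000 + 34.2·0.2043) / 1.204 = 5.8 meV.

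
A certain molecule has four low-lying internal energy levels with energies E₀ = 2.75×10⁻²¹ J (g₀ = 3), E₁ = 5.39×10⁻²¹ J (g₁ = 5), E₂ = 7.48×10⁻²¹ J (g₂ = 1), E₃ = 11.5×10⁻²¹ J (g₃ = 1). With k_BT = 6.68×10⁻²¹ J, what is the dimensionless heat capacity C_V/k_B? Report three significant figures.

0.0920

Eᵢ/kT = 0.41168, 0.80689, 1.1198, 1.7216.
Z = Σ gᵢe^(−Eᵢ/kT) = 3·e^(−0.41168) + 5·e^(−0.80689) + 1·e^(−1.1198) + 1·e^(−1.7216) = 1.9876 + 2.2312 + 0.32635 + 0.17878 = 4.7239.
⟨E⟩ = 4.6549, ⟨E²⟩ = 25.774.
C_V/k_B = (⟨E²⟩ − ⟨E⟩²)/(kT)² = (25.774 − 21.668)/44.622 = 0.0920.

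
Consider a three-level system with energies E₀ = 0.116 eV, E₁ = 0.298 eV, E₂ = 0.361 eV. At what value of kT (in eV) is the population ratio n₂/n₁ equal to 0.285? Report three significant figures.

n₂/n₁ = exp[−(E₂−E₁)/kT] = 0.285.
⇒ (E₂−E₁)/kT = ln(1/0.285) = ln(3.5088) = 1.2553.
kT = 0.063 eV / 1.2553 = 0.0502 eV.

0.0502 eV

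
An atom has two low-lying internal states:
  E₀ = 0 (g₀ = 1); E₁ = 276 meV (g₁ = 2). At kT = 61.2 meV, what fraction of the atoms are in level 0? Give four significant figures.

Eᵢ/kT = 0, 4.50980.
Z = Σ gᵢe^(−Eᵢ/kT) = 1·e^(−0) + 2·e^(−4.50980) = 1.00000 + 0.0220013 = 1.02200.
P₀ = g₀ e^(−E₀/kT) / Z = 1.00000/1.02200 = 0.9785.

0.9785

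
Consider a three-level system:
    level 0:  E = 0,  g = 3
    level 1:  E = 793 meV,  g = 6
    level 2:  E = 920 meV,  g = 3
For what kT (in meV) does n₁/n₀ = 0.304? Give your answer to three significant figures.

421 meV

n₁/n₀ = (g₁/g₀) exp[−(E₁−E₀)/kT] = 0.304.
⇒ (E₁−E₀)/kT = ln((6/3)/0.304) = ln(6.5789) = 1.8839.
kT = 793 meV / 1.8839 = 421 meV.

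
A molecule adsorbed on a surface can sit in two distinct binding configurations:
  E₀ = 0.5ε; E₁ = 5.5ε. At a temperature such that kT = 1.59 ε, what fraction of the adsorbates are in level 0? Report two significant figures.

Eᵢ/kT = 0.3145, 3.459.
Z = Σ e^(−Eᵢ/kT) = e^(−0.3145) + e^(−3.459) = 0.7302 + 0.03146 = 0.7617.
P₀ = e^(−E₀/kT) / Z = 0.7302/0.7617 = 0.96.

0.96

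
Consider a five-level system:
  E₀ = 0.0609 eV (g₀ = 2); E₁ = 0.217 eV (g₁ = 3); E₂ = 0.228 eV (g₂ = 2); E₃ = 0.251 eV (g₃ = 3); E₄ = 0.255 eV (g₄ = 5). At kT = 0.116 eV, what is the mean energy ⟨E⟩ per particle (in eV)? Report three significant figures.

0.164 eV

Eᵢ/kT = 0.52500, 1.8707, 1.9655, 2.1638, 2.1983.
Z = Σ gᵢe^(−Eᵢ/kT) = 2·e^(−0.52500) + 3·e^(−1.8707) + 2·e^(−1.9655) + 3·e^(−2.1638) + 5·e^(−2.1983) = 1.1831 + 0.46205 + 0.28017 + 0.34466 + 0.55496 = 2.8249.
⟨E⟩ = Σ Eᵢ gᵢe^(−Eᵢ/kT) / Z = (0.0609·1.1831 + 0.217·0.46205 + 0.228·0.28017 + 0.251·0.34466 + 0.255·0.55496) / 2.8249 = 0.164 eV.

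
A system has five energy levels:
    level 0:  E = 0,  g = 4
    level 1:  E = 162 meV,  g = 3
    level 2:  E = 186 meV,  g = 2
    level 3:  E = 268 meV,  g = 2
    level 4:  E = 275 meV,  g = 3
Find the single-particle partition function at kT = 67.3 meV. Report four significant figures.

Z = 4.484

Eᵢ/kT = 0, 2.40713, 2.76374, 3.98217, 4.08618.
Z = Σ gᵢe^(−Eᵢ/kT) = 4·e^(−0) + 3·e^(−2.40713) + 2·e^(−2.76374) + 2·e^(−3.98217) + 3·e^(−4.08618) = 4.00000 + 0.270220 + 0.126111 + 0.0372903 + 0.0504099 = 4.48403.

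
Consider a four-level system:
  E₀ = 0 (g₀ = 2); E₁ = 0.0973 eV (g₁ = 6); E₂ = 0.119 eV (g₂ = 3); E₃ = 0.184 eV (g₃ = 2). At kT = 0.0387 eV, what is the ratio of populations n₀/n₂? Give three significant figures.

14.4

n₀/n₂ = (g₀/g₂) exp[−(E₀−E₂)/kT] = (2/3) × exp(−(-0.119 eV)/(0.0387 eV)) = (2/3) × exp(3.0749) = 14.4.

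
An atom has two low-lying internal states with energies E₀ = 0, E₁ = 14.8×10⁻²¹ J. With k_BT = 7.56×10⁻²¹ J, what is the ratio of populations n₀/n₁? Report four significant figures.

n₀/n₁ = exp[−(E₀−E₁)/kT] = exp(−(-14.8 ×10⁻²¹ J)/(7.56 ×10⁻²¹ J)) = exp(1.95767) = 7.083.

7.083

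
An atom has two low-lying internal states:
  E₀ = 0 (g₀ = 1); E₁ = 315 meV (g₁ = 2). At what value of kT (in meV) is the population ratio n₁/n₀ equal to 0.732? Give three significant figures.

313 meV

n₁/n₀ = (g₁/g₀) exp[−(E₁−E₀)/kT] = 0.732.
⇒ (E₁−E₀)/kT = ln((2/1)/0.732) = ln(2.7322) = 1.0051.
kT = 315 meV / 1.0051 = 313 meV.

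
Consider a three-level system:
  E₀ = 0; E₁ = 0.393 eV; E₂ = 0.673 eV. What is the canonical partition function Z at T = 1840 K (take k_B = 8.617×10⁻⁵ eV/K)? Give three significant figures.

k_BT = 8.617×10⁻⁵ × 1840 K = 0.15855 eV.
Eᵢ/kT = 0, 2.4787, 4.2447.
Z = Σ e^(−Eᵢ/kT) = e^(−0) + e^(−2.4787) + e^(−4.2447) = 1.0000 + 0.083852 + 0.014340 = 1.0982.

Z = 1.10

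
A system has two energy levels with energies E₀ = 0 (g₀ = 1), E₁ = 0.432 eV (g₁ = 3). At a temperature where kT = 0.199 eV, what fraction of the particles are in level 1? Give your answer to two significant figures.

0.25

Eᵢ/kT = 0, 2.171.
Z = Σ gᵢe^(−Eᵢ/kT) = 1·e^(−0) + 3·e^(−2.171) = 1.000 + 0.3422 = 1.342.
P₁ = g₁ e^(−E₁/kT) / Z = 0.3422/1.342 = 0.25.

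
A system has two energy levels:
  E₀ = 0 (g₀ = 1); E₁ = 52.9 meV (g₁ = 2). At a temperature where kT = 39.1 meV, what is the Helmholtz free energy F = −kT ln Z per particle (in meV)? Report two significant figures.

Eᵢ/kT = 0, 1.353.
Z = Σ gᵢe^(−Eᵢ/kT) = 1·e^(−0) + 2·e^(−1.353) = 1.000 + 0.5169 = 1.517.
F = −kT ln Z = −39.1 × ln(1.517) = −39.1 × 0.4167 = -16 meV.

-16 meV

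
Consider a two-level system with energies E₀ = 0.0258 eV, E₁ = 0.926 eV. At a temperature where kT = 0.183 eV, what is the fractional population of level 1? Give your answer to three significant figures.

0.00725

Eᵢ/kT = 0.14098, 5.0601.
Z = Σ e^(−Eᵢ/kT) = e^(−0.14098) + e^(−5.0601) = 0.86851 + 0.0063449 = 0.87485.
P₁ = e^(−E₁/kT) / Z = 0.0063449/0.87485 = 0.00725.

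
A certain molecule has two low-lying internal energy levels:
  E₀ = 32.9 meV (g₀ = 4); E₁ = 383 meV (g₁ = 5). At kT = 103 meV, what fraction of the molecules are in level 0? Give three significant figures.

0.960

Eᵢ/kT = 0.31942, 3.7184.
Z = Σ gᵢe^(−Eᵢ/kT) = 4·e^(−0.31942) + 5·e^(−3.7184) = 2.9063 + 0.12136 = 3.0277.
P₀ = g₀ e^(−E₀/kT) / Z = 2.9063/3.0277 = 0.960.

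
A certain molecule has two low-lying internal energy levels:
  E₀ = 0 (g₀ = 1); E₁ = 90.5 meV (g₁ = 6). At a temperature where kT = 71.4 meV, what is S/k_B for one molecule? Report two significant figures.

Eᵢ/kT = 0, 1.268.
Z = Σ gᵢe^(−Eᵢ/kT) = 1·e^(−0) + 6·e^(−1.268) = 1.000 + 1.688 = 2.688.
⟨E⟩ = Σ EᵢPᵢ = 56.83 meV.
S/k_B = ln Z + ⟨E⟩/kT = ln(2.688) + 56.83/71.4 = 0.9888 + 0.7959 = 1.8.

1.8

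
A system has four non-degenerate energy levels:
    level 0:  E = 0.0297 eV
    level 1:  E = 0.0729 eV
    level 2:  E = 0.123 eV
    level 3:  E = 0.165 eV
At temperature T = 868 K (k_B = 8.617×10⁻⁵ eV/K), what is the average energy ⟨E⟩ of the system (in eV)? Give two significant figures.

k_BT = 8.617×10⁻⁵ × 868 K = 0.07480 eV.
Eᵢ/kT = 0.3971, 0.9746, 1.644, 2.206.
Z = Σ e^(−Eᵢ/kT) = e^(−0.3971) + e^(−0.9746) + e^(−1.644) + e^(−2.206) = 0.6723 + 0.3773 + 0.1932 + 0.1101 = 1.353.
⟨E⟩ = Σ Eᵢ e^(−Eᵢ/kT) / Z = (0.0297·0.6723 + 0.0729·0.3773 + 0.123·0.1932 + 0.165·0.1101) / 1.353 = 0.066 eV.

0.066 eV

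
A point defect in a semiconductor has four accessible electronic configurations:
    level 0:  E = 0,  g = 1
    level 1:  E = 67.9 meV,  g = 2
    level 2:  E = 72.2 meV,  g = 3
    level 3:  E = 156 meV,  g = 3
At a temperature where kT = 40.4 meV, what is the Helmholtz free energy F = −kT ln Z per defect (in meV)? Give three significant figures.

-26.7 meV

Eᵢ/kT = 0, 1.6807, 1.7871, 3.8614.
Z = Σ gᵢe^(−Eᵢ/kT) = 1·e^(−0) + 2·e^(−1.6807) + 3·e^(−1.7871) + 3·e^(−3.8614) = 1.0000 + 0.37249 + 0.50234 + 0.063116 = 1.9379.
F = −kT ln Z = −40.4 × ln(1.9379) = −40.4 × 0.66160 = -26.7 meV.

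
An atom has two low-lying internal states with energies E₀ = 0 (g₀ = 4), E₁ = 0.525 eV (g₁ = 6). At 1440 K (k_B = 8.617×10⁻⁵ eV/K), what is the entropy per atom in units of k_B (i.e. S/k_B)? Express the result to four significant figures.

k_BT = 8.617×10⁻⁵ × 1440 K = 0.124085 eV.
Eᵢ/kT = 0, 4.23097.
Z = Σ gᵢe^(−Eᵢ/kT) = 4·e^(−0) + 6·e^(−4.23097) = 4.00000 + 0.0872297 = 4.08723.
⟨E⟩ = Σ EᵢPᵢ = 0.0112046 eV.
S/k_B = ln Z + ⟨E⟩/kT = ln(4.08723) + 0.0112046/0.124085 = 1.40787 + 0.0902978 = 1.498.

1.498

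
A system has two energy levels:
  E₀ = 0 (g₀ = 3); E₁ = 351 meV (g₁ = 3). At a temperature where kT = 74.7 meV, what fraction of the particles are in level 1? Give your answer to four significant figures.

0.009024

Eᵢ/kT = 0, 4.69880.
Z = Σ gᵢe^(−Eᵢ/kT) = 3·e^(−0) + 3·e^(−4.69880) = 3.00000 + 0.0273186 = 3.02732.
P₁ = g₁ e^(−E₁/kT) / Z = 0.0273186/3.02732 = 0.009024.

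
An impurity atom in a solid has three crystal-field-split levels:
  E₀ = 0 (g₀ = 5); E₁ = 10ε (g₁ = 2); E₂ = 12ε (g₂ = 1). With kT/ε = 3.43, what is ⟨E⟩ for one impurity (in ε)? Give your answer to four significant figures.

0.2815 ε

Eᵢ/kT = 0, 2.91545, 3.49854.
Z = Σ gᵢe^(−Eᵢ/kT) = 5·e^(−0) + 2·e^(−2.91545) + 1·e^(−3.49854) = 5.00000 + 0.108359 + 0.0302415 = 5.13860.
⟨E⟩ = Σ Eᵢ gᵢe^(−Eᵢ/kT) / Z = (0·5.00000 + 10·0.108359 + 12·0.0302415) / 5.13860 = 0.2815 ε.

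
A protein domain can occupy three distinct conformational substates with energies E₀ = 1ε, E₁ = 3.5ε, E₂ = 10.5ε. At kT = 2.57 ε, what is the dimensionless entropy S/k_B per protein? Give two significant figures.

0.67

Eᵢ/kT = 0.3891, 1.362, 4.086.
Z = Σ e^(−Eᵢ/kT) = e^(−0.3891) + e^(−1.362) + e^(−4.086) = 0.6777 + 0.2561 + 0.01681 = 0.9506.
⟨E⟩ = Σ EᵢPᵢ = 1.842 ε.
S/k_B = ln Z + ⟨E⟩/kT = ln(0.9506) + 1.842/2.57 = -0.05066 + 0.7167 = 0.67.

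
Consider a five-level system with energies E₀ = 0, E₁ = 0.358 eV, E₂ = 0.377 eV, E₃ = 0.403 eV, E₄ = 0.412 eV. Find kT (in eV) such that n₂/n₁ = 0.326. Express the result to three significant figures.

n₂/n₁ = exp[−(E₂−E₁)/kT] = 0.326.
⇒ (E₂−E₁)/kT = ln(1/0.326) = ln(3.0675) = 1.1209.
kT = 0.019 eV / 1.1209 = 0.0170 eV.

0.0170 eV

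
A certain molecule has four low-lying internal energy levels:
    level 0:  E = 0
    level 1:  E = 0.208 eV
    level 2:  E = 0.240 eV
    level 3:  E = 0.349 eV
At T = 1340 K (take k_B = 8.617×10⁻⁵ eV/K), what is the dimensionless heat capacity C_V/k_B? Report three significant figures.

k_BT = 8.617×10⁻⁵ × 1340 K = 0.11547 eV.
Eᵢ/kT = 0, 1.8013, 2.0785, 3.0224.
Z = Σ e^(−Eᵢ/kT) = e^(−0) + e^(−1.8013) + e^(−2.0785) + e^(−3.0224) = 1.0000 + 0.16508 + 0.12512 + 0.048684 = 1.3389.
⟨E⟩ = 0.060763 eV, ⟨E²⟩ = 0.015146 eV².
C_V/k_B = (⟨E²⟩ − ⟨E⟩²)/(kT)² = (0.015146 − 0.0036921)/0.013333 = 0.859.

0.859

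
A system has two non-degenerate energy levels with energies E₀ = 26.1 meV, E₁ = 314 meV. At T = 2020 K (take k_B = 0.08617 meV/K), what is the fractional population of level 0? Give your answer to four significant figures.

0.8394

k_BT = 0.08617 × 2020 K = 174.063 meV.
Eᵢ/kT = 0.149946, 1.80394.
Z = Σ e^(−Eᵢ/kT) = e^(−0.149946) + e^(−1.80394) = 0.860754 + 0.164649 = 1.02540.
P₀ = e^(−E₀/kT) / Z = 0.860754/1.02540 = 0.8394.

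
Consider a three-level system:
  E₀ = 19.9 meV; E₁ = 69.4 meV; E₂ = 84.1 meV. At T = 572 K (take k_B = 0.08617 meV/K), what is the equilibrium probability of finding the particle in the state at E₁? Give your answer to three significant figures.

0.224

k_BT = 0.08617 × 572 K = 49.289 meV.
Eᵢ/kT = 0.40374, 1.4080, 1.7063.
Z = Σ e^(−Eᵢ/kT) = e^(−0.40374) + e^(−1.4080) + e^(−1.7063) = 0.66782 + 0.24463 + 0.18154 = 1.0940.
P₁ = e^(−E₁/kT) / Z = 0.24463/1.0940 = 0.224.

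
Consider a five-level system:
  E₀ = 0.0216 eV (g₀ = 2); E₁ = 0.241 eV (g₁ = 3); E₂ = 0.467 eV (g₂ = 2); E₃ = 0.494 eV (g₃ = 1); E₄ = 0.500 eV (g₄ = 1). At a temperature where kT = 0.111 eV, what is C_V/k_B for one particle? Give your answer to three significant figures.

Eᵢ/kT = 0.19459, 2.1712, 4.2072, 4.4505, 4.5045.
Z = Σ gᵢe^(−Eᵢ/kT) = 2·e^(−0.19459) + 3·e^(−2.1712) + 2·e^(−4.2072) + 1·e^(−4.4505) + 1·e^(−4.5045) = 1.6463 + 0.34212 + 0.029776 + 0.011673 + 0.011059 = 2.0409.
⟨E⟩ = 0.070171 eV, ⟨E²⟩ = 0.016045 eV².
C_V/k_B = (⟨E²⟩ − ⟨E⟩²)/(kT)² = (0.016045 − 0.0049240)/0.012321 = 0.903.

0.903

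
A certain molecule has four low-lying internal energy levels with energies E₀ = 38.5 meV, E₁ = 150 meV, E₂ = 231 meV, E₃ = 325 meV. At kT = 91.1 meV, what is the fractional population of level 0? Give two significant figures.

Eᵢ/kT = 0.4226, 1.647, 2.536, 3.568.
Z = Σ e^(−Eᵢ/kT) = e^(−0.4226) + e^(−1.647) + e^(−2.536) + e^(−3.568) = 0.6553 + 0.1926 + 0.07918 + 0.02821 = 0.9553.
P₀ = e^(−E₀/kT) / Z = 0.6553/0.9553 = 0.69.

0.69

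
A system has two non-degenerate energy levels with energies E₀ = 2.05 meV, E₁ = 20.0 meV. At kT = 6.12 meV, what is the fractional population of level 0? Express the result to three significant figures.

0.949

Eᵢ/kT = 0.33497, 3.2680.
Z = Σ e^(−Eᵢ/kT) = e^(−0.33497) + e^(−3.2680) = 0.71536 + 0.038083 = 0.75344.
P₀ = e^(−E₀/kT) / Z = 0.71536/0.75344 = 0.949.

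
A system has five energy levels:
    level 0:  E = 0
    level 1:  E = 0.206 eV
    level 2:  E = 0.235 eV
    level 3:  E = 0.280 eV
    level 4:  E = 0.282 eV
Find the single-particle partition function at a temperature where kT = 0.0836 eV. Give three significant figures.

Eᵢ/kT = 0, 2.4641, 2.8110, 3.3493, 3.3732.
Z = Σ e^(−Eᵢ/kT) = e^(−0) + e^(−2.4641) + e^(−2.8110) + e^(−3.3493) + e^(−3.3732) = 1.0000 + 0.085085 + 0.060145 + 0.035109 + 0.034280 = 1.2146.

Z = 1.21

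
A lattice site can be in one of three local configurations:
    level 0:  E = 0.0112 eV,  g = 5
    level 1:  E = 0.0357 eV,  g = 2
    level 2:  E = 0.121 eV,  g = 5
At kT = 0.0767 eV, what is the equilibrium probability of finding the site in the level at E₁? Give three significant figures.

0.190

Eᵢ/kT = 0.14602, 0.46545, 1.5776.
Z = Σ gᵢe^(−Eᵢ/kT) = 5·e^(−0.14602) + 2·e^(−0.46545) + 5·e^(−1.5776) = 4.3207 + 1.2557 + 1.0324 = 6.6088.
P₁ = g₁ e^(−E₁/kT) / Z = 1.2557/6.6088 = 0.190.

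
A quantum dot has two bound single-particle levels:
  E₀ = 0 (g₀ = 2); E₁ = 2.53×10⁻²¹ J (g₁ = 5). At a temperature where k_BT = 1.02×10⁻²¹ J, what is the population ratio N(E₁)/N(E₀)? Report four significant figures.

0.2093

n₁/n₀ = (g₁/g₀) exp[−(E₁−E₀)/kT] = (5/2) × exp(−(2.53 ×10⁻²¹ J)/(1.02 ×10⁻²¹ J)) = (5/2) × exp(-2.48039) = 0.2093.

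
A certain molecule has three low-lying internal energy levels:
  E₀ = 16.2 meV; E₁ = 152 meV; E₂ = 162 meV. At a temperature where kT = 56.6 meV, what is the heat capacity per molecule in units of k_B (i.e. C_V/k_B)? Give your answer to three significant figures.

0.755

Eᵢ/kT = 0.28622, 2.6855, 2.8622.
Z = Σ e^(−Eᵢ/kT) = e^(−0.28622) + e^(−2.6855) + e^(−2.8622) = 0.75110 + 0.068187 + 0.057143 = 0.87643.
⟨E⟩ = 36.271 meV, ⟨E²⟩ = 3733.5 meV².
C_V/k_B = (⟨E²⟩ − ⟨E⟩²)/(kT)² = (3733.5 − 1315.6)/3203.6 = 0.755.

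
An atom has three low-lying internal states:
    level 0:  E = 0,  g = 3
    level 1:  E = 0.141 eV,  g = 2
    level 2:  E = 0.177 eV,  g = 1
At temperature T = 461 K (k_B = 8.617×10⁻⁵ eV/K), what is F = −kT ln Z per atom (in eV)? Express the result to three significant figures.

-0.0445 eV

k_BT = 8.617×10⁻⁵ × 461 K = 0.039724 eV.
Eᵢ/kT = 0, 3.5495, 4.4557.
Z = Σ gᵢe^(−Eᵢ/kT) = 3·e^(−0) + 2·e^(−3.5495) + 1·e^(−4.4557) = 3.0000 + 0.057478 + 0.011612 = 3.0691.
F = −kT ln Z = −0.039724 × ln(3.0691) = −0.039724 × 1.1214 = -0.0445 eV.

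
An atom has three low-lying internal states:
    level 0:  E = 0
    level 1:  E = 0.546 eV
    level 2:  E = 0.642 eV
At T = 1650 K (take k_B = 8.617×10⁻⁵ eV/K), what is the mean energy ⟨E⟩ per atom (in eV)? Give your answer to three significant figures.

0.0182 eV

k_BT = 8.617×10⁻⁵ × 1650 K = 0.14218 eV.
Eᵢ/kT = 0, 3.8402, 4.5154.
Z = Σ e^(−Eᵢ/kT) = e^(−0) + e^(−3.8402) + e^(−4.5154) = 1.0000 + 0.021489 + 0.010939 = 1.0324.
⟨E⟩ = Σ Eᵢ e^(−Eᵢ/kT) / Z = (0·1.0000 + 0.546·0.021489 + 0.642·0.010939) / 1.0324 = 0.0182 eV.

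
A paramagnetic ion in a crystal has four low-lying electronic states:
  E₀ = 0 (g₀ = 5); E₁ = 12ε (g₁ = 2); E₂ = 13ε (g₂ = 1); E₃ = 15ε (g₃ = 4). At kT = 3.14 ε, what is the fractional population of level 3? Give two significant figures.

Eᵢ/kT = 0, 3.822, 4.140, 4.777.
Z = Σ gᵢe^(−Eᵢ/kT) = 5·e^(−0) + 2·e^(−3.822) + 1·e^(−4.140) + 4·e^(−4.777) = 5.000 + 0.04377 + 0.01592 + 0.03368 = 5.093.
P₃ = g₃ e^(−E₃/kT) / Z = 0.03368/5.093 = 0.0066.

0.0066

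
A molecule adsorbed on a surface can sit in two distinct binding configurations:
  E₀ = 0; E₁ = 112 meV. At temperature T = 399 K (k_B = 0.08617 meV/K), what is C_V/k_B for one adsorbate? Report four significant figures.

k_BT = 0.08617 × 399 K = 34.3818 meV.
Eᵢ/kT = 0, 3.25754.
Z = Σ e^(−Eᵢ/kT) = e^(−0) + e^(−3.25754) = 1.00000 + 0.0384829 = 1.03848.
⟨E⟩ = 4.15038 meV, ⟨E²⟩ = 464.842 meV².
C_V/k_B = (⟨E²⟩ − ⟨E⟩²)/(kT)² = (464.842 − 17.2257)/1182.11 = 0.3787.

0.3787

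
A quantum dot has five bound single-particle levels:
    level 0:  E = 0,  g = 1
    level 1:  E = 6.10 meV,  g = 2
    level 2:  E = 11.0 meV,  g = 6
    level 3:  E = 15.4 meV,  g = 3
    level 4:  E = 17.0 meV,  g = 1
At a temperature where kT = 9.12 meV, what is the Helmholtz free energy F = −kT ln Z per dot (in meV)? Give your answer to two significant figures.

-14 meV

Eᵢ/kT = 0, 0.6689, 1.206, 1.689, 1.864.
Z = Σ gᵢe^(−Eᵢ/kT) = 1·e^(−0) + 2·e^(−0.6689) + 6·e^(−1.206) + 3·e^(−1.689) + 1·e^(−1.864) = 1.000 + 1.025 + 1.796 + 0.5541 + 0.1551 = 4.530.
F = −kT ln Z = −9.12 × ln(4.530) = −9.12 × 1.511 = -14 meV.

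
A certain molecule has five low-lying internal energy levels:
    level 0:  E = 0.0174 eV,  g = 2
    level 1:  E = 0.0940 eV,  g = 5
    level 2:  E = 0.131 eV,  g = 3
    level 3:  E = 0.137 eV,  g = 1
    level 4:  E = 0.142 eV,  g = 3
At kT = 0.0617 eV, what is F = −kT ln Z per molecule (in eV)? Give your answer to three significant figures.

-0.0749 eV

Eᵢ/kT = 0.28201, 1.5235, 2.1232, 2.2204, 2.3015.
Z = Σ gᵢe^(−Eᵢ/kT) = 2·e^(−0.28201) + 5·e^(−1.5235) + 3·e^(−2.1232) + 1·e^(−2.2204) + 3·e^(−2.3015) = 1.5085 + 1.0897 + 0.35894 + 0.10857 + 0.30033 = 3.3660.
F = −kT ln Z = −0.0617 × ln(3.3660) = −0.0617 × 1.2137 = -0.0749 eV.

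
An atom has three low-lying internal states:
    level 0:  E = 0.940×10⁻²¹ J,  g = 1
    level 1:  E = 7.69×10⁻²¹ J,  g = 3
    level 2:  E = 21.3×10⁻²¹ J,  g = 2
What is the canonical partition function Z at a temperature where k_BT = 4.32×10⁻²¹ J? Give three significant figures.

Eᵢ/kT = 0.21759, 1.7801, 4.9306.
Z = Σ gᵢe^(−Eᵢ/kT) = 1·e^(−0.21759) + 3·e^(−1.7801) + 2·e^(−4.9306) = 0.80446 + 0.50586 + 0.014444 = 1.3248.

Z = 1.32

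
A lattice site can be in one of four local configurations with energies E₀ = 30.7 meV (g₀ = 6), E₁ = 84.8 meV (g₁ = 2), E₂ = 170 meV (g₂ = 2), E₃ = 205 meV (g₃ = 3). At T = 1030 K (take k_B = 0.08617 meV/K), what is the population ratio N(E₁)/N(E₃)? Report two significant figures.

k_BT = 0.08617 × 1030 K = 88.76 meV.
n₁/n₃ = (g₁/g₃) exp[−(E₁−E₃)/kT] = (2/3) × exp(−(-120.2 meV)/(88.76 meV)) = (2/3) × exp(1.354) = 2.6.

2.6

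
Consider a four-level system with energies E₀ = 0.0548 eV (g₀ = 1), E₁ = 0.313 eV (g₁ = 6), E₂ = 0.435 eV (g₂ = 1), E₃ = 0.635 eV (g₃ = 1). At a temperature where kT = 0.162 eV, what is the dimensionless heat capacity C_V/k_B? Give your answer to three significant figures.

0.763

Eᵢ/kT = 0.33827, 1.9321, 2.6852, 3.9198.
Z = Σ gᵢe^(−Eᵢ/kT) = 1·e^(−0.33827) + 6·e^(−1.9321) + 1·e^(−2.6852) + 1·e^(−3.9198) = 0.71300 + 0.86906 + 0.068208 + 0.019845 = 1.6701.
⟨E⟩ = 0.21158 eV, ⟨E²⟩ = 0.064781 eV².
C_V/k_B = (⟨E²⟩ − ⟨E⟩²)/(kT)² = (0.064781 − 0.044766)/0.026244 = 0.763.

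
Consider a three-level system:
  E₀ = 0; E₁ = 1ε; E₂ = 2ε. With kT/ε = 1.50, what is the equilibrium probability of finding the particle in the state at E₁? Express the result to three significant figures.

0.289

Eᵢ/kT = 0, 0.66667, 1.3333.
Z = Σ e^(−Eᵢ/kT) = e^(−0) + e^(−0.66667) + e^(−1.3333) = 1.0000 + 0.51342 + 0.26361 = 1.7770.
P₁ = e^(−E₁/kT) / Z = 0.51342/1.7770 = 0.289.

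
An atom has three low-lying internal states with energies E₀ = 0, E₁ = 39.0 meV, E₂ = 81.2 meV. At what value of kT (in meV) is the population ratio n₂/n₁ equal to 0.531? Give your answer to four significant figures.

n₂/n₁ = exp[−(E₂−E₁)/kT] = 0.531.
⇒ (E₂−E₁)/kT = ln(1/0.531) = ln(1.88324) = 0.632994.
kT = 42.2 meV / 0.632994 = 66.67 meV.

66.67 meV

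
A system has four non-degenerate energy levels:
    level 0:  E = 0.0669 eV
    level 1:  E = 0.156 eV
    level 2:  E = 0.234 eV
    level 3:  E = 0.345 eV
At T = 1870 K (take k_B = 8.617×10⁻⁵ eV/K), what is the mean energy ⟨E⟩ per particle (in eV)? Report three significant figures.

k_BT = 8.617×10⁻⁵ × 1870 K = 0.16114 eV.
Eᵢ/kT = 0.41517, 0.96810, 1.4522, 2.1410.
Z = Σ e^(−Eᵢ/kT) = e^(−0.41517) + e^(−0.96810) + e^(−1.4522) + e^(−2.1410) = 0.66023 + 0.37980 + 0.23405 + 0.11754 = 1.3916.
⟨E⟩ = Σ Eᵢ e^(−Eᵢ/kT) / Z = (0.0669·0.66023 + 0.156·0.37980 + 0.234·0.23405 + 0.345·0.11754) / 1.3916 = 0.143 eV.

0.143 eV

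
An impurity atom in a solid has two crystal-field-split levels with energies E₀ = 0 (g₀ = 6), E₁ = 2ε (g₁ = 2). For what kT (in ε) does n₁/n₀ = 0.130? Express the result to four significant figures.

n₁/n₀ = (g₁/g₀) exp[−(E₁−E₀)/kT] = 0.130.
⇒ (E₁−E₀)/kT = ln((2/6)/0.130) = ln(2.56410) = 0.941608.
kT = 2ε / 0.941608 = 2.124 ε.

2.124 ε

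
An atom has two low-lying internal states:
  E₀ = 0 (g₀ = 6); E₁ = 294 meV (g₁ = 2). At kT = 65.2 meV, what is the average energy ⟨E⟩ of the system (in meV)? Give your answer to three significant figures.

1.07 meV

Eᵢ/kT = 0, 4.5092.
Z = Σ gᵢe^(−Eᵢ/kT) = 6·e^(−0) + 2·e^(−4.5092) = 6.0000 + 0.022015 = 6.0220.
⟨E⟩ = Σ Eᵢ gᵢe^(−Eᵢ/kT) / Z = (0·6.0000 + 294·0.022015) / 6.0220 = 1.07 meV.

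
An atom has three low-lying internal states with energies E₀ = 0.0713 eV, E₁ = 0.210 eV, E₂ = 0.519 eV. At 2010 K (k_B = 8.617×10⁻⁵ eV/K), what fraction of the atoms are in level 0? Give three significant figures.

0.656

k_BT = 8.617×10⁻⁵ × 2010 K = 0.17320 eV.
Eᵢ/kT = 0.41166, 1.2125, 2.9965.
Z = Σ e^(−Eᵢ/kT) = e^(−0.41166) + e^(−1.2125) + e^(−2.9965) = 0.66255 + 0.29745 + 0.049962 = 1.0100.
P₀ = e^(−E₀/kT) / Z = 0.66255/1.0100 = 0.656.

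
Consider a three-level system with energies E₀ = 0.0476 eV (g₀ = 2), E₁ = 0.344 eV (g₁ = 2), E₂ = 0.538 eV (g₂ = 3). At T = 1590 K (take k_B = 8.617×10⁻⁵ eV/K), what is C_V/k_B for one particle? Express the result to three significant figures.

0.810

k_BT = 8.617×10⁻⁵ × 1590 K = 0.13701 eV.
Eᵢ/kT = 0.34742, 2.5108, 3.9267.
Z = Σ gᵢe^(−Eᵢ/kT) = 2·e^(−0.34742) + 2·e^(−2.5108) + 3·e^(−3.9267) = 1.4130 + 0.16241 + 0.059126 = 1.6345.
⟨E⟩ = 0.094792 eV, ⟨E²⟩ = 0.024187 eV².
C_V/k_B = (⟨E²⟩ − ⟨E⟩²)/(kT)² = (0.024187 − 0.0089855)/0.018772 = 0.810.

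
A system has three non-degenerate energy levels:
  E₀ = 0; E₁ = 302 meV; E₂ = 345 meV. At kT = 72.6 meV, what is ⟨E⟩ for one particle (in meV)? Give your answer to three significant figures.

7.51 meV

Eᵢ/kT = 0, 4.1598, 4.7521.
Z = Σ e^(−Eᵢ/kT) = e^(−0) + e^(−4.1598) + e^(−4.7521) = 1.0000 + 0.015611 + 0.0086335 = 1.0242.
⟨E⟩ = Σ Eᵢ e^(−Eᵢ/kT) / Z = (0·1.0000 + 302·0.015611 + 345·0.0086335) / 1.0242 = 7.51 meV.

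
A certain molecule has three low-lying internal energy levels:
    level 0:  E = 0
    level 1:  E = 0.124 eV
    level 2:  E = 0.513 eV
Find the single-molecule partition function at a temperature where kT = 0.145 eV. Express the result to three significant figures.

Eᵢ/kT = 0, 0.85517, 3.5379.
Z = Σ e^(−Eᵢ/kT) = e^(−0) + e^(−0.85517) + e^(−3.5379) = 1.0000 + 0.42521 + 0.029074 = 1.4543.

Z = 1.45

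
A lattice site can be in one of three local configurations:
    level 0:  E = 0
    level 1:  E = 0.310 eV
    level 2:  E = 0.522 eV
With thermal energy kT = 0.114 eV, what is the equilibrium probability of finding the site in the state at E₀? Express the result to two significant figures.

0.93

Eᵢ/kT = 0, 2.719, 4.579.
Z = Σ e^(−Eᵢ/kT) = e^(−0) + e^(−2.719) + e^(−4.579) = 1.000 + 0.06594 + 0.01027 = 1.076.
P₀ = e^(−E₀/kT) / Z = 1.000/1.076 = 0.93.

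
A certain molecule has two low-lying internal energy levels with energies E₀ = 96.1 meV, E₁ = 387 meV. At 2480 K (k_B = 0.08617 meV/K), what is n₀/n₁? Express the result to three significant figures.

3.90

k_BT = 0.08617 × 2480 K = 213.70 meV.
n₀/n₁ = exp[−(E₀−E₁)/kT] = exp(−(-290.9 meV)/(213.70 meV)) = exp(1.3613) = 3.90.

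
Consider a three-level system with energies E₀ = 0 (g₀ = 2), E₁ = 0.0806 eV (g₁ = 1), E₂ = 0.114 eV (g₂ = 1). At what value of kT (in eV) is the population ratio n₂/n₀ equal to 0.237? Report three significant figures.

n₂/n₀ = (g₂/g₀) exp[−(E₂−E₀)/kT] = 0.237.
⇒ (E₂−E₀)/kT = ln((1/2)/0.237) = ln(2.1097) = 0.74655.
kT = 0.114 eV / 0.74655 = 0.153 eV.

0.153 eV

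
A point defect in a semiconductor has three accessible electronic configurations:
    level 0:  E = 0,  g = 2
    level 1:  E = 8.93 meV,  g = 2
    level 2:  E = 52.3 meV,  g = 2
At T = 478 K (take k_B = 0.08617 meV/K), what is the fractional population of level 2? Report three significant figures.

0.135

k_BT = 0.08617 × 478 K = 41.189 meV.
Eᵢ/kT = 0, 0.21681, 1.2698.
Z = Σ gᵢe^(−Eᵢ/kT) = 2·e^(−0) + 2·e^(−0.21681) + 2·e^(−1.2698) = 2.0000 + 1.6102 + 0.56178 = 4.1720.
P₂ = g₂ e^(−E₂/kT) / Z = 0.56178/4.1720 = 0.135.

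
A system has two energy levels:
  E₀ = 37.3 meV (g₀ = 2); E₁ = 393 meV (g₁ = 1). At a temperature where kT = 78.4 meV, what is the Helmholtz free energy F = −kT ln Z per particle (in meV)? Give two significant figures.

-17 meV

Eᵢ/kT = 0.4758, 5.013.
Z = Σ gᵢe^(−Eᵢ/kT) = 2·e^(−0.4758) + 1·e^(−5.013) = 1.243 + 0.006651 = 1.250.
F = −kT ln Z = −78.4 × ln(1.250) = −78.4 × 0.2231 = -17 meV.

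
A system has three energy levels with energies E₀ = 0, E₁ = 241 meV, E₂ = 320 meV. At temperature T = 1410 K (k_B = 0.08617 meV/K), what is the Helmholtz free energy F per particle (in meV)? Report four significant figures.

-23.10 meV

k_BT = 0.08617 × 1410 K = 121.500 meV.
Eᵢ/kT = 0, 1.98354, 2.63374.
Z = Σ e^(−Eᵢ/kT) = e^(−0) + e^(−1.98354) + e^(−2.63374) = 1.00000 + 0.137581 + 0.0718094 = 1.20939.
F = −kT ln Z = −121.500 × ln(1.20939) = −121.500 × 0.190116 = -23.10 meV.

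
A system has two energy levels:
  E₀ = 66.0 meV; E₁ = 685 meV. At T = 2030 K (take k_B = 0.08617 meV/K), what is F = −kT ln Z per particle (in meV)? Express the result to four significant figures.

60.99 meV

k_BT = 0.08617 × 2030 K = 174.925 meV.
Eᵢ/kT = 0.377305, 3.91596.
Z = Σ e^(−Eᵢ/kT) = e^(−0.377305) + e^(−3.91596) = 0.685707 + 0.0199214 = 0.705628.
F = −kT ln Z = −174.925 × ln(0.705628) = −174.925 × -0.348667 = 60.99 meV.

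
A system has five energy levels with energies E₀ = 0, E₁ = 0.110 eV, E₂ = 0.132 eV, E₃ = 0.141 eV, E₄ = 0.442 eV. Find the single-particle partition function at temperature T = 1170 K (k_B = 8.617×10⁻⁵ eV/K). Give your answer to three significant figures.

Z = 1.87

k_BT = 8.617×10⁻⁵ × 1170 K = 0.10082 eV.
Eᵢ/kT = 0, 1.0911, 1.3093, 1.3985, 4.3841.
Z = Σ e^(−Eᵢ/kT) = e^(−0) + e^(−1.0911) + e^(−1.3093) + e^(−1.3985) + e^(−4.3841) = 1.0000 + 0.33585 + 0.27001 + 0.24697 + 0.012474 = 1.8653.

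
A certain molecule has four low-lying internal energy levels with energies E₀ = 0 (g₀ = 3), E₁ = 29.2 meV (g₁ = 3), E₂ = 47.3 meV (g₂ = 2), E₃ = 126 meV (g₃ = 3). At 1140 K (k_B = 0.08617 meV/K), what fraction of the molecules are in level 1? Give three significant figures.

k_BT = 0.08617 × 1140 K = 98.234 meV.
Eᵢ/kT = 0, 0.29725, 0.48150, 1.2827.
Z = Σ gᵢe^(−Eᵢ/kT) = 3·e^(−0) + 3·e^(−0.29725) + 2·e^(−0.48150) + 3·e^(−1.2827) = 3.0000 + 2.2286 + 1.2357 + 0.83186 = 7.2962.
P₁ = g₁ e^(−E₁/kT) / Z = 2.2286/7.2962 = 0.305.

0.305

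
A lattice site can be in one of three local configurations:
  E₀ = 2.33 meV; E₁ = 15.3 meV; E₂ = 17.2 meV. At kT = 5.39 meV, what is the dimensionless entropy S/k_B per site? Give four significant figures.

0.4824

Eᵢ/kT = 0.432282, 2.83859, 3.19109.
Z = Σ e^(−Eᵢ/kT) = e^(−0.432282) + e^(−2.83859) + e^(−3.19109) = 0.649026 + 0.0585081 + 0.0411270 = 0.748661.
⟨E⟩ = Σ EᵢPᵢ = 4.16048 meV.
S/k_B = ln Z + ⟨E⟩/kT = ln(0.748661) + 4.16048/5.39 = -0.289469 + 0.771889 = 0.4824.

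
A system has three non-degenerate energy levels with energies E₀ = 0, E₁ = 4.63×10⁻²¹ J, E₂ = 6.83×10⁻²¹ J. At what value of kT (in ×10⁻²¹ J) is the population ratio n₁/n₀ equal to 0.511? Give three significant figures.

6.90 ×10⁻²¹ J

n₁/n₀ = exp[−(E₁−E₀)/kT] = 0.511.
⇒ (E₁−E₀)/kT = ln(1/0.511) = ln(1.9569) = 0.67136.
kT = 4.63 ×10⁻²¹ J / 0.67136 = 6.90 ×10⁻²¹ J.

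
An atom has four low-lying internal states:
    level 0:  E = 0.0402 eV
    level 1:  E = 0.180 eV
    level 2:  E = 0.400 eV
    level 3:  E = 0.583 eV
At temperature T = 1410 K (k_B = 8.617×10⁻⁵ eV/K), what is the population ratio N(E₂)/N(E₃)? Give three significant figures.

k_BT = 8.617×10⁻⁵ × 1410 K = 0.12150 eV.
n₂/n₃ = exp[−(E₂−E₃)/kT] = exp(−(-0.183 eV)/(0.12150 eV)) = exp(1.5062) = 4.51.

4.51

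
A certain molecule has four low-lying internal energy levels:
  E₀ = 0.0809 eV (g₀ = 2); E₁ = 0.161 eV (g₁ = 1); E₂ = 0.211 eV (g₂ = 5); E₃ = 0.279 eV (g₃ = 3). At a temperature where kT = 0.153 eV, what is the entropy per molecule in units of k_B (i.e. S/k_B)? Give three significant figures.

Eᵢ/kT = 0.52876, 1.0523, 1.3791, 1.8235.
Z = Σ gᵢe^(−Eᵢ/kT) = 2·e^(−0.52876) + 1·e^(−1.0523) + 5·e^(−1.3791) + 3·e^(−1.8235) = 1.1787 + 0.34913 + 1.2590 + 0.48438 = 3.2712.
⟨E⟩ = Σ EᵢPᵢ = 0.16885 eV.
S/k_B = ln Z + ⟨E⟩/kT = ln(3.2712) + 0.16885/0.153 = 1.1852 + 1.1036 = 2.29.

2.29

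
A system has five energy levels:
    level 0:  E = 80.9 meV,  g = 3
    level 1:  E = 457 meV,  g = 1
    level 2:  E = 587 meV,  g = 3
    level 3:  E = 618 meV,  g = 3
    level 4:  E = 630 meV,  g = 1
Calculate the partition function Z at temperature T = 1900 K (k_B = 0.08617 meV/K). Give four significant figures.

k_BT = 0.08617 × 1900 K = 163.723 meV.
Eᵢ/kT = 0.494127, 2.79130, 3.58532, 3.77467, 3.84796.
Z = Σ gᵢe^(−Eᵢ/kT) = 3·e^(−0.494127) + 1·e^(−2.79130) + 3·e^(−3.58532) + 3·e^(−3.77467) + 1·e^(−3.84796) = 1.83031 + 0.0613414 + 0.0831834 + 0.0688340 + 0.0213232 = 2.06499.

Z = 2.065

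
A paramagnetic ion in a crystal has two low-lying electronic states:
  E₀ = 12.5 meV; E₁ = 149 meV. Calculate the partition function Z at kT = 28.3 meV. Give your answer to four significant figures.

Z = 0.6481

Eᵢ/kT = 0.441696, 5.26502.
Z = Σ e^(−Eᵢ/kT) = e^(−0.441696) + e^(−5.26502) = 0.642945 + 0.00516929 = 0.648114.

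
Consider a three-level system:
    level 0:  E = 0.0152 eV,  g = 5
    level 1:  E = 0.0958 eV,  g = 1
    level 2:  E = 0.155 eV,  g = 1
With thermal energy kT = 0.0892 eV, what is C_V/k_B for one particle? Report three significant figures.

0.135

Eᵢ/kT = 0.17040, 1.0740, 1.7377.
Z = Σ gᵢe^(−Eᵢ/kT) = 5·e^(−0.17040) + 1·e^(−1.0740) + 1·e^(−1.7377) = 4.2166 + 0.34164 + 0.17592 = 4.7342.
⟨E⟩ = 0.026211 eV, ⟨E²⟩ = 0.0017608 eV².
C_V/k_B = (⟨E²⟩ − ⟨E⟩²)/(kT)² = (0.0017608 − 0.00068702)/0.0079566 = 0.135.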